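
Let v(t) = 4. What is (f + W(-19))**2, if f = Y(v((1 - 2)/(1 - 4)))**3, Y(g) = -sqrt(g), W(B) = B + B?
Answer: 2116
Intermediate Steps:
W(B) = 2*B
f = -8 (f = (-sqrt(4))**3 = (-1*2)**3 = (-2)**3 = -8)
(f + W(-19))**2 = (-8 + 2*(-19))**2 = (-8 - 38)**2 = (-46)**2 = 2116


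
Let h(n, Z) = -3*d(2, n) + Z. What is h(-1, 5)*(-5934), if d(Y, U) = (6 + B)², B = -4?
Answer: 41538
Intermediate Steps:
d(Y, U) = 4 (d(Y, U) = (6 - 4)² = 2² = 4)
h(n, Z) = -12 + Z (h(n, Z) = -3*4 + Z = -12 + Z)
h(-1, 5)*(-5934) = (-12 + 5)*(-5934) = -7*(-5934) = 41538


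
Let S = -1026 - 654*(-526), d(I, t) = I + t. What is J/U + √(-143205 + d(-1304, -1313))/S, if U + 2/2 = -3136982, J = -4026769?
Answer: 4026769/3136983 + I*√145822/342978 ≈ 1.2836 + 0.0011134*I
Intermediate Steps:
U = -3136983 (U = -1 - 3136982 = -3136983)
S = 342978 (S = -1026 + 344004 = 342978)
J/U + √(-143205 + d(-1304, -1313))/S = -4026769/(-3136983) + √(-143205 + (-1304 - 1313))/342978 = -4026769*(-1/3136983) + √(-143205 - 2617)*(1/342978) = 4026769/3136983 + √(-145822)*(1/342978) = 4026769/3136983 + (I*√145822)*(1/342978) = 4026769/3136983 + I*√145822/342978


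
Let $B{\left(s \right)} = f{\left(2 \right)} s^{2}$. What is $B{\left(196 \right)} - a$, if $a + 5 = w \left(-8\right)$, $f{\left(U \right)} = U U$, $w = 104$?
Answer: $154501$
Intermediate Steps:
$f{\left(U \right)} = U^{2}$
$B{\left(s \right)} = 4 s^{2}$ ($B{\left(s \right)} = 2^{2} s^{2} = 4 s^{2}$)
$a = -837$ ($a = -5 + 104 \left(-8\right) = -5 - 832 = -837$)
$B{\left(196 \right)} - a = 4 \cdot 196^{2} - -837 = 4 \cdot 38416 + 837 = 153664 + 837 = 154501$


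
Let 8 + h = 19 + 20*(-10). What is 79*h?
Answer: -14931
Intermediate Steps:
h = -189 (h = -8 + (19 + 20*(-10)) = -8 + (19 - 200) = -8 - 181 = -189)
79*h = 79*(-189) = -14931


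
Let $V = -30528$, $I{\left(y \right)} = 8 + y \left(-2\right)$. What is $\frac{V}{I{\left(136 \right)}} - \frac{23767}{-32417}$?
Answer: $\frac{342941}{2947} \approx 116.37$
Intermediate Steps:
$I{\left(y \right)} = 8 - 2 y$
$\frac{V}{I{\left(136 \right)}} - \frac{23767}{-32417} = - \frac{30528}{8 - 272} - \frac{23767}{-32417} = - \frac{30528}{8 - 272} - - \frac{23767}{32417} = - \frac{30528}{-264} + \frac{23767}{32417} = \left(-30528\right) \left(- \frac{1}{264}\right) + \frac{23767}{32417} = \frac{1272}{11} + \frac{23767}{32417} = \frac{342941}{2947}$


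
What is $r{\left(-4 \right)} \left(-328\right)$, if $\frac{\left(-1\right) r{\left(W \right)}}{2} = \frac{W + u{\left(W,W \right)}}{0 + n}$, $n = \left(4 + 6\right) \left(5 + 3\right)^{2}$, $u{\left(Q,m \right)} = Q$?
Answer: $- \frac{41}{5} \approx -8.2$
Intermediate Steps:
$n = 640$ ($n = 10 \cdot 8^{2} = 10 \cdot 64 = 640$)
$r{\left(W \right)} = - \frac{W}{160}$ ($r{\left(W \right)} = - 2 \frac{W + W}{0 + 640} = - 2 \frac{2 W}{640} = - 2 \cdot 2 W \frac{1}{640} = - 2 \frac{W}{320} = - \frac{W}{160}$)
$r{\left(-4 \right)} \left(-328\right) = \left(- \frac{1}{160}\right) \left(-4\right) \left(-328\right) = \frac{1}{40} \left(-328\right) = - \frac{41}{5}$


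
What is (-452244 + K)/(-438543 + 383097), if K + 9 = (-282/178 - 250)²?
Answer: 1540469566/219593883 ≈ 7.0151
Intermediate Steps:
K = 501285592/7921 (K = -9 + (-282/178 - 250)² = -9 + (-282*1/178 - 250)² = -9 + (-141/89 - 250)² = -9 + (-22391/89)² = -9 + 501356881/7921 = 501285592/7921 ≈ 63286.)
(-452244 + K)/(-438543 + 383097) = (-452244 + 501285592/7921)/(-438543 + 383097) = -3080939132/7921/(-55446) = -3080939132/7921*(-1/55446) = 1540469566/219593883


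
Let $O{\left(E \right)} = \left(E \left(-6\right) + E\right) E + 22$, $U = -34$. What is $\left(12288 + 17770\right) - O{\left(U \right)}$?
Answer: $35816$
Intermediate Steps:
$O{\left(E \right)} = 22 - 5 E^{2}$ ($O{\left(E \right)} = \left(- 6 E + E\right) E + 22 = - 5 E E + 22 = - 5 E^{2} + 22 = 22 - 5 E^{2}$)
$\left(12288 + 17770\right) - O{\left(U \right)} = \left(12288 + 17770\right) - \left(22 - 5 \left(-34\right)^{2}\right) = 30058 - \left(22 - 5780\right) = 30058 - -5758 = 30058 + 5758 = 35816$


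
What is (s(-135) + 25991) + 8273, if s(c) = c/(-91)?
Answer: 3118159/91 ≈ 34266.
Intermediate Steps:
s(c) = -c/91 (s(c) = c*(-1/91) = -c/91)
(s(-135) + 25991) + 8273 = (-1/91*(-135) + 25991) + 8273 = (135/91 + 25991) + 8273 = 2365316/91 + 8273 = 3118159/91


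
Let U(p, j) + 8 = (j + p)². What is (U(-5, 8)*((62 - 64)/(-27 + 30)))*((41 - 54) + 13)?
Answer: 0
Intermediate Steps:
U(p, j) = -8 + (j + p)²
(U(-5, 8)*((62 - 64)/(-27 + 30)))*((41 - 54) + 13) = ((-8 + (8 - 5)²)*((62 - 64)/(-27 + 30)))*((41 - 54) + 13) = ((-8 + 3²)*(-2/3))*(-13 + 13) = ((-8 + 9)*(-2*⅓))*0 = (1*(-⅔))*0 = -⅔*0 = 0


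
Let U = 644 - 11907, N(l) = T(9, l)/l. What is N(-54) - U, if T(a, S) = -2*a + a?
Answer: 67579/6 ≈ 11263.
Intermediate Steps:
T(a, S) = -a
N(l) = -9/l (N(l) = (-1*9)/l = -9/l)
U = -11263
N(-54) - U = -9/(-54) - 1*(-11263) = -9*(-1/54) + 11263 = ⅙ + 11263 = 67579/6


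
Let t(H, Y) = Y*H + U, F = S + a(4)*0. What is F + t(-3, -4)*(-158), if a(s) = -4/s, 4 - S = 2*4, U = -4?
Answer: -1268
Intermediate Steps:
S = -4 (S = 4 - 2*4 = 4 - 1*8 = 4 - 8 = -4)
F = -4 (F = -4 - 4/4*0 = -4 - 4*1/4*0 = -4 - 1*0 = -4 + 0 = -4)
t(H, Y) = -4 + H*Y (t(H, Y) = Y*H - 4 = H*Y - 4 = -4 + H*Y)
F + t(-3, -4)*(-158) = -4 + (-4 - 3*(-4))*(-158) = -4 + (-4 + 12)*(-158) = -4 + 8*(-158) = -4 - 1264 = -1268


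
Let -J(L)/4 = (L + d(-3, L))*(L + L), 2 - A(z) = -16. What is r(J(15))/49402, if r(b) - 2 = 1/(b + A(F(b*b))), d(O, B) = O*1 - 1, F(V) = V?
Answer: 2603/64321404 ≈ 4.0469e-5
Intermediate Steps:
d(O, B) = -1 + O (d(O, B) = O - 1 = -1 + O)
A(z) = 18 (A(z) = 2 - 1*(-16) = 2 + 16 = 18)
J(L) = -8*L*(-4 + L) (J(L) = -4*(L + (-1 - 3))*(L + L) = -4*(L - 4)*2*L = -4*(-4 + L)*2*L = -8*L*(-4 + L))
r(b) = 2 + 1/(18 + b) (r(b) = 2 + 1/(b + 18) = 2 + 1/(18 + b))
r(J(15))/49402 = ((37 + 2*(8*15*(4 - 1*15)))/(18 + 8*15*(4 - 1*15)))/49402 = ((37 + 2*(8*15*(4 - 15)))/(18 + 8*15*(4 - 15)))*(1/49402) = ((37 + 2*(8*15*(-11)))/(18 + 8*15*(-11)))*(1/49402) = ((37 + 2*(-1320))/(18 - 1320))*(1/49402) = ((37 - 2640)/(-1302))*(1/49402) = -1/1302*(-2603)*(1/49402) = (2603/1302)*(1/49402) = 2603/64321404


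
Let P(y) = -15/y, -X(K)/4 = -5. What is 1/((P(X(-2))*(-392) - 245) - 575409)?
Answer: -1/575360 ≈ -1.7380e-6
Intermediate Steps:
X(K) = 20 (X(K) = -4*(-5) = 20)
1/((P(X(-2))*(-392) - 245) - 575409) = 1/((-15/20*(-392) - 245) - 575409) = 1/((-15*1/20*(-392) - 245) - 575409) = 1/((-¾*(-392) - 245) - 575409) = 1/((294 - 245) - 575409) = 1/(49 - 575409) = 1/(-575360) = -1/575360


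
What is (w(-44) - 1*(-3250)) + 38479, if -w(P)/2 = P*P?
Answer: 37857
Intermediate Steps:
w(P) = -2*P² (w(P) = -2*P*P = -2*P²)
(w(-44) - 1*(-3250)) + 38479 = (-2*(-44)² - 1*(-3250)) + 38479 = (-2*1936 + 3250) + 38479 = (-3872 + 3250) + 38479 = -622 + 38479 = 37857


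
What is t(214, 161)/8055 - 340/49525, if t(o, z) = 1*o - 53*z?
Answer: -5529829/5318985 ≈ -1.0396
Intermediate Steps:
t(o, z) = o - 53*z
t(214, 161)/8055 - 340/49525 = (214 - 53*161)/8055 - 340/49525 = (214 - 8533)*(1/8055) - 340*1/49525 = -8319*1/8055 - 68/9905 = -2773/2685 - 68/9905 = -5529829/5318985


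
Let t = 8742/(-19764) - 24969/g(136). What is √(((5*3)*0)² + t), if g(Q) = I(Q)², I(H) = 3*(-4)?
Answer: I*√838319889/2196 ≈ 13.185*I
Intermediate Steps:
I(H) = -12
g(Q) = 144 (g(Q) = (-12)² = 144)
t = -4580983/26352 (t = 8742/(-19764) - 24969/144 = 8742*(-1/19764) - 24969*1/144 = -1457/3294 - 8323/48 = -4580983/26352 ≈ -173.84)
√(((5*3)*0)² + t) = √(((5*3)*0)² - 4580983/26352) = √((15*0)² - 4580983/26352) = √(0² - 4580983/26352) = √(0 - 4580983/26352) = √(-4580983/26352) = I*√838319889/2196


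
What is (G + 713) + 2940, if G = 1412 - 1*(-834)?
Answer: 5899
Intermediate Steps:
G = 2246 (G = 1412 + 834 = 2246)
(G + 713) + 2940 = (2246 + 713) + 2940 = 2959 + 2940 = 5899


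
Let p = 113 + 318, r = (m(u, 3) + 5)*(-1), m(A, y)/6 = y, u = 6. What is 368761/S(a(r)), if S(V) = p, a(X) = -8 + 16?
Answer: 368761/431 ≈ 855.59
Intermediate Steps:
m(A, y) = 6*y
r = -23 (r = (6*3 + 5)*(-1) = (18 + 5)*(-1) = 23*(-1) = -23)
a(X) = 8
p = 431
S(V) = 431
368761/S(a(r)) = 368761/431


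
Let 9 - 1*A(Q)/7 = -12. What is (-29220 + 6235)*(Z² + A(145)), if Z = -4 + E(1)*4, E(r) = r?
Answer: -3378795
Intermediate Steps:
Z = 0 (Z = -4 + 1*4 = -4 + 4 = 0)
A(Q) = 147 (A(Q) = 63 - 7*(-12) = 63 + 84 = 147)
(-29220 + 6235)*(Z² + A(145)) = (-29220 + 6235)*(0² + 147) = -22985*(0 + 147) = -22985*147 = -3378795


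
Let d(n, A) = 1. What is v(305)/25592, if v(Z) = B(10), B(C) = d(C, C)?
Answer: 1/25592 ≈ 3.9075e-5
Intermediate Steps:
B(C) = 1
v(Z) = 1
v(305)/25592 = 1/25592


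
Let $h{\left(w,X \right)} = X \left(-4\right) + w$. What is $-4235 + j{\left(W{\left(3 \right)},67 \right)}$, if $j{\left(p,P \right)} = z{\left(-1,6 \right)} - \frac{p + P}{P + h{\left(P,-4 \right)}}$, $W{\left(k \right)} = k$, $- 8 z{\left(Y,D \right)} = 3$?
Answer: $- \frac{508301}{120} \approx -4235.8$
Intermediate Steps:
$h{\left(w,X \right)} = w - 4 X$ ($h{\left(w,X \right)} = - 4 X + w = w - 4 X$)
$z{\left(Y,D \right)} = - \frac{3}{8}$ ($z{\left(Y,D \right)} = \left(- \frac{1}{8}\right) 3 = - \frac{3}{8}$)
$j{\left(p,P \right)} = - \frac{3}{8} - \frac{P + p}{16 + 2 P}$ ($j{\left(p,P \right)} = - \frac{3}{8} - \frac{p + P}{P + \left(P - -16\right)} = - \frac{3}{8} - \frac{P + p}{P + \left(P + 16\right)} = - \frac{3}{8} - \frac{P + p}{P + \left(16 + P\right)} = - \frac{3}{8} - \frac{P + p}{16 + 2 P}$)
$-4235 + j{\left(W{\left(3 \right)},67 \right)} = -4235 + \frac{-24 - 469 - 12}{8 \left(8 + 67\right)} = -4235 + \frac{-24 - 469 - 12}{8 \cdot 75} = -4235 + \frac{1}{8} \cdot \frac{1}{75} \left(-505\right) = -4235 - \frac{101}{120} = - \frac{508301}{120}$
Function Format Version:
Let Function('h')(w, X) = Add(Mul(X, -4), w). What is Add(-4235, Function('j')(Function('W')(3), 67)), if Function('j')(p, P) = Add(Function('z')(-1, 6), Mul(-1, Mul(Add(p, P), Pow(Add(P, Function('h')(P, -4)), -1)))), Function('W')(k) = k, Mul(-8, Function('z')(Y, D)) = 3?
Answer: Rational(-508301, 120) ≈ -4235.8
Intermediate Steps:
Function('h')(w, X) = Add(w, Mul(-4, X)) (Function('h')(w, X) = Add(Mul(-4, X), w) = Add(w, Mul(-4, X)))
Function('z')(Y, D) = Rational(-3, 8) (Function('z')(Y, D) = Mul(Rational(-1, 8), 3) = Rational(-3, 8))
Function('j')(p, P) = Add(Rational(-3, 8), Mul(-1, Pow(Add(16, Mul(2, P)), -1), Add(P, p))) (Function('j')(p, P) = Add(Rational(-3, 8), Mul(-1, Mul(Add(p, P), Pow(Add(P, Add(P, Mul(-4, -4))), -1)))) = Add(Rational(-3, 8), Mul(-1, Mul(Add(P, p), Pow(Add(P, Add(P, 16)), -1)))) = Add(Rational(-3, 8), Mul(-1, Mul(Add(P, p), Pow(Add(P, Add(16, P)), -1)))) = Add(Rational(-3, 8), Mul(-1, Mul(Add(P, p), Pow(Add(16, Mul(2, P)), -1)))) = Add(Rational(-3, 8), Mul(-1, Mul(Pow(Add(16, Mul(2, P)), -1), Add(P, p)))) = Add(Rational(-3, 8), Mul(-1, Pow(Add(16, Mul(2, P)), -1), Add(P, p))))
Add(-4235, Function('j')(Function('W')(3), 67)) = Add(-4235, Mul(Rational(1, 8), Pow(Add(8, 67), -1), Add(-24, Mul(-7, 67), Mul(-4, 3)))) = Add(-4235, Mul(Rational(1, 8), Pow(75, -1), Add(-24, -469, -12))) = Add(-4235, Mul(Rational(1, 8), Rational(1, 75), -505)) = Add(-4235, Rational(-101, 120)) = Rational(-508301, 120)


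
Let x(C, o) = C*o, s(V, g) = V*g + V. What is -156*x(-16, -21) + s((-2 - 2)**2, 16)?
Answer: -52144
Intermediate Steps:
s(V, g) = V + V*g
-156*x(-16, -21) + s((-2 - 2)**2, 16) = -(-2496)*(-21) + (-2 - 2)**2*(1 + 16) = -156*336 + (-4)**2*17 = -52416 + 16*17 = -52416 + 272 = -52144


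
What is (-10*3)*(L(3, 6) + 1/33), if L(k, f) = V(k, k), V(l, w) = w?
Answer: -1000/11 ≈ -90.909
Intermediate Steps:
L(k, f) = k
(-10*3)*(L(3, 6) + 1/33) = (-10*3)*(3 + 1/33) = -30*(3 + 1/33) = -30*100/33 = -1000/11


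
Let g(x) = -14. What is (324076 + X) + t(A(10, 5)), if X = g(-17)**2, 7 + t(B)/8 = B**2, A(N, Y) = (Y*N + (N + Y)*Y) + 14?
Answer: 478784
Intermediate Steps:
A(N, Y) = 14 + N*Y + Y*(N + Y) (A(N, Y) = (N*Y + Y*(N + Y)) + 14 = 14 + N*Y + Y*(N + Y))
t(B) = -56 + 8*B**2
X = 196 (X = (-14)**2 = 196)
(324076 + X) + t(A(10, 5)) = (324076 + 196) + (-56 + 8*(14 + 5**2 + 2*10*5)**2) = 324272 + (-56 + 8*(14 + 25 + 100)**2) = 324272 + (-56 + 8*139**2) = 324272 + (-56 + 8*19321) = 324272 + (-56 + 154568) = 324272 + 154512 = 478784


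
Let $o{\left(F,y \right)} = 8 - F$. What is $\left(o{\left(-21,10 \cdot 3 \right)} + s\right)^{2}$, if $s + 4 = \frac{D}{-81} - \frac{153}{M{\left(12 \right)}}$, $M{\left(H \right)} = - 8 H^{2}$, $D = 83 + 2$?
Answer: $\frac{62348591809}{107495424} \approx 580.01$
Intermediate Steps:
$D = 85$
$s = - \frac{50975}{10368}$ ($s = -4 + \left(\frac{85}{-81} - \frac{153}{\left(-8\right) 12^{2}}\right) = -4 - \left(\frac{85}{81} + \frac{153}{\left(-8\right) 144}\right) = -4 - \left(\frac{85}{81} + \frac{153}{-1152}\right) = -4 - \frac{9503}{10368} = - \frac{50975}{10368} \approx -4.9166$)
$\left(o{\left(-21,10 \cdot 3 \right)} + s\right)^{2} = \left(\left(8 - -21\right) - \frac{50975}{10368}\right)^{2} = \left(\left(8 + 21\right) - \frac{50975}{10368}\right)^{2} = \left(29 - \frac{50975}{10368}\right)^{2} = \left(\frac{249697}{10368}\right)^{2} = \frac{62348591809}{107495424}$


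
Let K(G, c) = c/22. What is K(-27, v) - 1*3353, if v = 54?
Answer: -36856/11 ≈ -3350.5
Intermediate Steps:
K(G, c) = c/22 (K(G, c) = c*(1/22) = c/22)
K(-27, v) - 1*3353 = (1/22)*54 - 1*3353 = 27/11 - 3353 = -36856/11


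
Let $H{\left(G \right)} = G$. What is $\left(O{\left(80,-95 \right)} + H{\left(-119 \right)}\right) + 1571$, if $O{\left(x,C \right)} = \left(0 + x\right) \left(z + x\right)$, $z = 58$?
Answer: $12492$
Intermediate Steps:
$O{\left(x,C \right)} = x \left(58 + x\right)$ ($O{\left(x,C \right)} = \left(0 + x\right) \left(58 + x\right) = x \left(58 + x\right)$)
$\left(O{\left(80,-95 \right)} + H{\left(-119 \right)}\right) + 1571 = \left(80 \left(58 + 80\right) - 119\right) + 1571 = \left(80 \cdot 138 - 119\right) + 1571 = \left(11040 - 119\right) + 1571 = 10921 + 1571 = 12492$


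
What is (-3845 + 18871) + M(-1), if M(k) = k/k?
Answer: 15027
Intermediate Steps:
M(k) = 1
(-3845 + 18871) + M(-1) = (-3845 + 18871) + 1 = 15026 + 1 = 15027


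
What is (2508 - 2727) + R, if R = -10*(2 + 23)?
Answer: -469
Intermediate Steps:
R = -250 (R = -10*25 = -250)
(2508 - 2727) + R = (2508 - 2727) - 250 = -219 - 250 = -469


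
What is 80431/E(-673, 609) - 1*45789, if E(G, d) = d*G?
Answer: -18767022604/409857 ≈ -45789.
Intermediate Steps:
E(G, d) = G*d
80431/E(-673, 609) - 1*45789 = 80431/((-673*609)) - 1*45789 = 80431/(-409857) - 45789 = 80431*(-1/409857) - 45789 = -80431/409857 - 45789 = -18767022604/409857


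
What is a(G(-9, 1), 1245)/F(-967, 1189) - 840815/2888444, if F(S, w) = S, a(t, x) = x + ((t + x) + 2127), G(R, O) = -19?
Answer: -14094133617/2793125348 ≈ -5.0460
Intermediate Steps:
a(t, x) = 2127 + t + 2*x (a(t, x) = x + (2127 + t + x) = 2127 + t + 2*x)
a(G(-9, 1), 1245)/F(-967, 1189) - 840815/2888444 = (2127 - 19 + 2*1245)/(-967) - 840815/2888444 = (2127 - 19 + 2490)*(-1/967) - 840815*1/2888444 = 4598*(-1/967) - 840815/2888444 = -4598/967 - 840815/2888444 = -14094133617/2793125348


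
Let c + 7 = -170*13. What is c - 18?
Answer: -2235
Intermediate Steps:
c = -2217 (c = -7 - 170*13 = -7 - 2210 = -2217)
c - 18 = -2217 - 18 = -2235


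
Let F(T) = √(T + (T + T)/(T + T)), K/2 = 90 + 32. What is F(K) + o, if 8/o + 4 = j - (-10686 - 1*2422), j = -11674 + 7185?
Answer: 8/8615 + 7*√5 ≈ 15.653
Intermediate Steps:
K = 244 (K = 2*(90 + 32) = 2*122 = 244)
j = -4489
F(T) = √(1 + T) (F(T) = √(T + (2*T)/((2*T))) = √(T + (2*T)*(1/(2*T))) = √(T + 1) = √(1 + T))
o = 8/8615 (o = 8/(-4 + (-4489 - (-10686 - 1*2422))) = 8/(-4 + (-4489 - (-10686 - 2422))) = 8/(-4 + (-4489 - 1*(-13108))) = 8/(-4 + (-4489 + 13108)) = 8/(-4 + 8619) = 8/8615 ≈ 0.00092861)
F(K) + o = √(1 + 244) + 8/8615 = √245 + 8/8615 = 7*√5 + 8/8615 = 8/8615 + 7*√5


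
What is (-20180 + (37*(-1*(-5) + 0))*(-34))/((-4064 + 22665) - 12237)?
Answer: -13235/3182 ≈ -4.1593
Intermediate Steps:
(-20180 + (37*(-1*(-5) + 0))*(-34))/((-4064 + 22665) - 12237) = (-20180 + (37*(5 + 0))*(-34))/(18601 - 12237) = (-20180 + (37*5)*(-34))/6364 = (-20180 + 185*(-34))*(1/6364) = (-20180 - 6290)*(1/6364) = -26470*1/6364 = -13235/3182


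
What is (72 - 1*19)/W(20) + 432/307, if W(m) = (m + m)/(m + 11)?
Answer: 521681/12280 ≈ 42.482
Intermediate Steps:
W(m) = 2*m/(11 + m) (W(m) = (2*m)/(11 + m) = 2*m/(11 + m))
(72 - 1*19)/W(20) + 432/307 = (72 - 1*19)/((2*20/(11 + 20))) + 432/307 = (72 - 19)/((2*20/31)) + 432*(1/307) = 53/((2*20*(1/31))) + 432/307 = 53/(40/31) + 432/307 = 53*(31/40) + 432/307 = 1643/40 + 432/307 = 521681/12280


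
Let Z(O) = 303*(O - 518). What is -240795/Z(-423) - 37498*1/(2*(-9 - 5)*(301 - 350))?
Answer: -1726861919/65198126 ≈ -26.486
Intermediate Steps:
Z(O) = -156954 + 303*O (Z(O) = 303*(-518 + O) = -156954 + 303*O)
-240795/Z(-423) - 37498*1/(2*(-9 - 5)*(301 - 350)) = -240795/(-156954 + 303*(-423)) - 37498*1/(2*(-9 - 5)*(301 - 350)) = -240795/(-156954 - 128169) - 37498/((-98*(-14))) = -240795/(-285123) - 37498/((-49*(-28))) = -240795*(-1/285123) - 37498/1372 = 80265/95041 - 37498*1/1372 = 80265/95041 - 18749/686 = -1726861919/65198126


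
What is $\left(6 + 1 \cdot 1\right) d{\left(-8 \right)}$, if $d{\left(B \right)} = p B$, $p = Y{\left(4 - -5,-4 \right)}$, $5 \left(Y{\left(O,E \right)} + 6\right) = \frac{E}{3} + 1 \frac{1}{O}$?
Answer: $\frac{15736}{45} \approx 349.69$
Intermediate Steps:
$Y{\left(O,E \right)} = -6 + \frac{1}{5 O} + \frac{E}{15}$ ($Y{\left(O,E \right)} = -6 + \frac{\frac{E}{3} + 1 \frac{1}{O}}{5} = -6 + \frac{E \frac{1}{3} + \frac{1}{O}}{5} = -6 + \frac{\frac{E}{3} + \frac{1}{O}}{5} = -6 + \frac{\frac{1}{O} + \frac{E}{3}}{5} = -6 + \left(\frac{1}{5 O} + \frac{E}{15}\right) = -6 + \frac{1}{5 O} + \frac{E}{15}$)
$p = - \frac{281}{45}$ ($p = \frac{3 + \left(4 - -5\right) \left(-90 - 4\right)}{15 \left(4 - -5\right)} = \frac{3 + \left(4 + 5\right) \left(-94\right)}{15 \left(4 + 5\right)} = \frac{3 + 9 \left(-94\right)}{15 \cdot 9} = \frac{1}{15} \cdot \frac{1}{9} \left(3 - 846\right) = \frac{1}{15} \cdot \frac{1}{9} \left(-843\right) = - \frac{281}{45} \approx -6.2444$)
$d{\left(B \right)} = - \frac{281 B}{45}$
$\left(6 + 1 \cdot 1\right) d{\left(-8 \right)} = \left(6 + 1 \cdot 1\right) \left(\left(- \frac{281}{45}\right) \left(-8\right)\right) = \left(6 + 1\right) \frac{2248}{45} = 7 \cdot \frac{2248}{45} = \frac{15736}{45}$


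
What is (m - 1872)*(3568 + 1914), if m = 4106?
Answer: 12246788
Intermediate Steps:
(m - 1872)*(3568 + 1914) = (4106 - 1872)*(3568 + 1914) = 2234*5482 = 12246788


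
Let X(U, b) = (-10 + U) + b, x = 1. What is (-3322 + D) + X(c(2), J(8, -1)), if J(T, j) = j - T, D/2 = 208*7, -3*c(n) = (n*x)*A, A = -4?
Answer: -1279/3 ≈ -426.33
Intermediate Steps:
c(n) = 4*n/3 (c(n) = -n*1*(-4)/3 = -n*(-4)/3 = -(-4)*n/3 = 4*n/3)
D = 2912 (D = 2*(208*7) = 2*1456 = 2912)
X(U, b) = -10 + U + b
(-3322 + D) + X(c(2), J(8, -1)) = (-3322 + 2912) + (-10 + (4/3)*2 + (-1 - 1*8)) = -410 + (-10 + 8/3 + (-1 - 8)) = -410 + (-10 + 8/3 - 9) = -410 - 49/3 = -1279/3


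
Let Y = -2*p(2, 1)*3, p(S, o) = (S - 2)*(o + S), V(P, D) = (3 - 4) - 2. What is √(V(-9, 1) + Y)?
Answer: I*√3 ≈ 1.732*I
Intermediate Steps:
V(P, D) = -3 (V(P, D) = -1 - 2 = -3)
p(S, o) = (-2 + S)*(S + o)
Y = 0 (Y = -2*(2² - 2*2 - 2*1 + 2*1)*3 = -2*(4 - 4 - 2 + 2)*3 = -2*0*3 = 0*3 = 0)
√(V(-9, 1) + Y) = √(-3 + 0) = √(-3) = I*√3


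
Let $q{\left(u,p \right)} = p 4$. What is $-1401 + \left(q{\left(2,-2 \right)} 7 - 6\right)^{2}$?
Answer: $2443$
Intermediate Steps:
$q{\left(u,p \right)} = 4 p$
$-1401 + \left(q{\left(2,-2 \right)} 7 - 6\right)^{2} = -1401 + \left(4 \left(-2\right) 7 - 6\right)^{2} = -1401 + \left(\left(-8\right) 7 - 6\right)^{2} = -1401 + \left(-56 - 6\right)^{2} = -1401 + \left(-62\right)^{2} = -1401 + 3844 = 2443$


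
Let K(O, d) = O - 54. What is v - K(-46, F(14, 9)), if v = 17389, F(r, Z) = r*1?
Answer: 17489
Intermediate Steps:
F(r, Z) = r
K(O, d) = -54 + O
v - K(-46, F(14, 9)) = 17389 - (-54 - 46) = 17389 - 1*(-100) = 17389 + 100 = 17489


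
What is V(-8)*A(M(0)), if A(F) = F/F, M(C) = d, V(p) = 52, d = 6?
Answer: 52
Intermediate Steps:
M(C) = 6
A(F) = 1
V(-8)*A(M(0)) = 52*1 = 52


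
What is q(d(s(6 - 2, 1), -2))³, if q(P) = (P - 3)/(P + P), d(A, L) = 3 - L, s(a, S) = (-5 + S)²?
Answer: 1/125 ≈ 0.0080000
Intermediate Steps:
q(P) = (-3 + P)/(2*P) (q(P) = (-3 + P)/((2*P)) = (-3 + P)*(1/(2*P)) = (-3 + P)/(2*P))
q(d(s(6 - 2, 1), -2))³ = ((-3 + (3 - 1*(-2)))/(2*(3 - 1*(-2))))³ = ((-3 + (3 + 2))/(2*(3 + 2)))³ = ((½)*(-3 + 5)/5)³ = ((½)*(⅕)*2)³ = (⅕)³ = 1/125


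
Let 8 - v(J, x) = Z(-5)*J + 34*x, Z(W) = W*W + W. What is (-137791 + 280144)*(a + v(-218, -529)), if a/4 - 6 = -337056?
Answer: -188738155638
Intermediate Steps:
a = -1348200 (a = 24 + 4*(-337056) = 24 - 1348224 = -1348200)
Z(W) = W + W**2 (Z(W) = W**2 + W = W + W**2)
v(J, x) = 8 - 34*x - 20*J (v(J, x) = 8 - ((-5*(1 - 5))*J + 34*x) = 8 - ((-5*(-4))*J + 34*x) = 8 - (20*J + 34*x) = 8 + (-34*x - 20*J) = 8 - 34*x - 20*J)
(-137791 + 280144)*(a + v(-218, -529)) = (-137791 + 280144)*(-1348200 + (8 - 34*(-529) - 20*(-218))) = 142353*(-1348200 + (8 + 17986 + 4360)) = 142353*(-1348200 + 22354) = 142353*(-1325846) = -188738155638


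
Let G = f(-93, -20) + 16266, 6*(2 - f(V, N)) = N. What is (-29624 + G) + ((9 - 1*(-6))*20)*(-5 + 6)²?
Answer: -39158/3 ≈ -13053.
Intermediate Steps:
f(V, N) = 2 - N/6
G = 48814/3 (G = (2 - ⅙*(-20)) + 16266 = (2 + 10/3) + 16266 = 16/3 + 16266 = 48814/3 ≈ 16271.)
(-29624 + G) + ((9 - 1*(-6))*20)*(-5 + 6)² = (-29624 + 48814/3) + ((9 - 1*(-6))*20)*(-5 + 6)² = -40058/3 + ((9 + 6)*20)*1² = -40058/3 + (15*20)*1 = -40058/3 + 300*1 = -40058/3 + 300 = -39158/3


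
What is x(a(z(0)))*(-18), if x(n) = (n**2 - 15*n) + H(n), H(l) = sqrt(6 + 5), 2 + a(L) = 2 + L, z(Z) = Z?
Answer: -18*sqrt(11) ≈ -59.699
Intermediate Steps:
a(L) = L (a(L) = -2 + (2 + L) = L)
H(l) = sqrt(11)
x(n) = sqrt(11) + n**2 - 15*n (x(n) = (n**2 - 15*n) + sqrt(11) = sqrt(11) + n**2 - 15*n)
x(a(z(0)))*(-18) = (sqrt(11) + 0**2 - 15*0)*(-18) = (sqrt(11) + 0 + 0)*(-18) = sqrt(11)*(-18) = -18*sqrt(11)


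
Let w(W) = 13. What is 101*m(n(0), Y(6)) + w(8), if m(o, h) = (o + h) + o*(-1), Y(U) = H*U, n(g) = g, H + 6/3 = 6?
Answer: 2437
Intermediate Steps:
H = 4 (H = -2 + 6 = 4)
Y(U) = 4*U
m(o, h) = h (m(o, h) = (h + o) - o = h)
101*m(n(0), Y(6)) + w(8) = 101*(4*6) + 13 = 101*24 + 13 = 2424 + 13 = 2437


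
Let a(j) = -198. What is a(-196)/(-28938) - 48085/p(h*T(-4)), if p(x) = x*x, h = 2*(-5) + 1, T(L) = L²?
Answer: -231229667/100009728 ≈ -2.3121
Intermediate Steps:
h = -9 (h = -10 + 1 = -9)
p(x) = x²
a(-196)/(-28938) - 48085/p(h*T(-4)) = -198/(-28938) - 48085/((-9*(-4)²)²) = -198*(-1/28938) - 48085/((-9*16)²) = 33/4823 - 48085/((-144)²) = 33/4823 - 48085/20736 = -231229667/100009728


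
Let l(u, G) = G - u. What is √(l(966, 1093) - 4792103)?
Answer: 2*I*√1197994 ≈ 2189.1*I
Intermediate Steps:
√(l(966, 1093) - 4792103) = √((1093 - 1*966) - 4792103) = √((1093 - 966) - 4792103) = √(127 - 4792103) = √(-4791976) = 2*I*√1197994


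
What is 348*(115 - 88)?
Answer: 9396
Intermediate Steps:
348*(115 - 88) = 348*27 = 9396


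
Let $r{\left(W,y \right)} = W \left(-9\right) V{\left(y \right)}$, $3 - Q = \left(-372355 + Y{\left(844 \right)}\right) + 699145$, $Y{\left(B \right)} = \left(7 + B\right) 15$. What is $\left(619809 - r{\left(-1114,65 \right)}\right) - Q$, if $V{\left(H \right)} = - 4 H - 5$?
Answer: $3616251$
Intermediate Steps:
$Y{\left(B \right)} = 105 + 15 B$
$V{\left(H \right)} = -5 - 4 H$
$Q = -339552$ ($Q = 3 - \left(\left(-372355 + \left(105 + 15 \cdot 844\right)\right) + 699145\right) = 3 - \left(\left(-372355 + \left(105 + 12660\right)\right) + 699145\right) = 3 - \left(\left(-372355 + 12765\right) + 699145\right) = 3 - \left(-359590 + 699145\right) = 3 - 339555 = -339552$)
$r{\left(W,y \right)} = - 9 W \left(-5 - 4 y\right)$ ($r{\left(W,y \right)} = W \left(-9\right) \left(-5 - 4 y\right) = - 9 W \left(-5 - 4 y\right)$)
$\left(619809 - r{\left(-1114,65 \right)}\right) - Q = \left(619809 - 9 \left(-1114\right) \left(5 + 4 \cdot 65\right)\right) - -339552 = \left(619809 - 9 \left(-1114\right) \left(5 + 260\right)\right) + 339552 = \left(619809 - 9 \left(-1114\right) 265\right) + 339552 = \left(619809 - -2656890\right) + 339552 = \left(619809 + 2656890\right) + 339552 = 3276699 + 339552 = 3616251$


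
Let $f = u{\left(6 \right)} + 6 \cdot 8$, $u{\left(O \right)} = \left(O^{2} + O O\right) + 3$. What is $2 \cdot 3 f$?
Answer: $738$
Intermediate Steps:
$u{\left(O \right)} = 3 + 2 O^{2}$ ($u{\left(O \right)} = \left(O^{2} + O^{2}\right) + 3 = 2 O^{2} + 3 = 3 + 2 O^{2}$)
$f = 123$ ($f = \left(3 + 2 \cdot 6^{2}\right) + 6 \cdot 8 = \left(3 + 2 \cdot 36\right) + 48 = \left(3 + 72\right) + 48 = 75 + 48 = 123$)
$2 \cdot 3 f = 2 \cdot 3 \cdot 123 = 6 \cdot 123 = 738$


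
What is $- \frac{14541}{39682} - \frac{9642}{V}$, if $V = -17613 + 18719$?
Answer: $- \frac{199348095}{21944146} \approx -9.0843$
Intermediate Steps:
$V = 1106$
$- \frac{14541}{39682} - \frac{9642}{V} = - \frac{14541}{39682} - \frac{9642}{1106} = \left(-14541\right) \frac{1}{39682} - \frac{4821}{553} = - \frac{14541}{39682} - \frac{4821}{553} = - \frac{199348095}{21944146}$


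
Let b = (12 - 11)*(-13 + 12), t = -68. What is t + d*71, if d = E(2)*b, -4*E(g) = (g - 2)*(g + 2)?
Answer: -68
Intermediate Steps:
E(g) = -(-2 + g)*(2 + g)/4 (E(g) = -(g - 2)*(g + 2)/4 = -(-2 + g)*(2 + g)/4)
b = -1 (b = 1*(-1) = -1)
d = 0 (d = (1 - ¼*2²)*(-1) = (1 - ¼*4)*(-1) = (1 - 1)*(-1) = 0*(-1) = 0)
t + d*71 = -68 + 0*71 = -68 + 0 = -68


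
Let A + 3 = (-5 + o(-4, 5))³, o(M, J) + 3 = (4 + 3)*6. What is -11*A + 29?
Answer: -432282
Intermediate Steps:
o(M, J) = 39 (o(M, J) = -3 + (4 + 3)*6 = -3 + 7*6 = -3 + 42 = 39)
A = 39301 (A = -3 + (-5 + 39)³ = -3 + 34³ = -3 + 39304 = 39301)
-11*A + 29 = -11*39301 + 29 = -432311 + 29 = -432282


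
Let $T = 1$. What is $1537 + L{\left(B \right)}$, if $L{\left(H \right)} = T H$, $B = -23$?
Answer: $1514$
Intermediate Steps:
$L{\left(H \right)} = H$ ($L{\left(H \right)} = 1 H = H$)
$1537 + L{\left(B \right)} = 1537 - 23 = 1514$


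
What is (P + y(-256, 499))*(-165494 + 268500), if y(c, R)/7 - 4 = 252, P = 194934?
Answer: 20263958356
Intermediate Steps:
y(c, R) = 1792 (y(c, R) = 28 + 7*252 = 28 + 1764 = 1792)
(P + y(-256, 499))*(-165494 + 268500) = (194934 + 1792)*(-165494 + 268500) = 196726*103006 = 20263958356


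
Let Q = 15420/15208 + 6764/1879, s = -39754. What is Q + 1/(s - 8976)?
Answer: 401536739833/87031268335 ≈ 4.6137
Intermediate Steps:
Q = 32960273/7143958 (Q = 15420*(1/15208) + 6764*(1/1879) = 3855/3802 + 6764/1879 = 32960273/7143958 ≈ 4.6137)
Q + 1/(s - 8976) = 32960273/7143958 + 1/(-39754 - 8976) = 32960273/7143958 + 1/(-48730) = 32960273/7143958 - 1/48730 = 401536739833/87031268335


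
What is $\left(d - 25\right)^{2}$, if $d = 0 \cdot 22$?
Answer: $625$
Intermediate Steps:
$d = 0$
$\left(d - 25\right)^{2} = \left(0 - 25\right)^{2} = \left(-25\right)^{2} = 625$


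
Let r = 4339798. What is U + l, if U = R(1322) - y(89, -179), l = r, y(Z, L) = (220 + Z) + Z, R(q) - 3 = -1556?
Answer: 4337847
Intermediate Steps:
R(q) = -1553 (R(q) = 3 - 1556 = -1553)
y(Z, L) = 220 + 2*Z
l = 4339798
U = -1951 (U = -1553 - (220 + 2*89) = -1553 - (220 + 178) = -1553 - 1*398 = -1553 - 398 = -1951)
U + l = -1951 + 4339798 = 4337847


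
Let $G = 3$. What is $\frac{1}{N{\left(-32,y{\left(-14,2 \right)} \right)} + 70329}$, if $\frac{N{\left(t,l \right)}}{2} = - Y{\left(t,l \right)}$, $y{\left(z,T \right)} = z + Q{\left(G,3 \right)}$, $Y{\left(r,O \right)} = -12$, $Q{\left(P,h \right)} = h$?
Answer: $\frac{1}{70353} \approx 1.4214 \cdot 10^{-5}$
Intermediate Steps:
$y{\left(z,T \right)} = 3 + z$ ($y{\left(z,T \right)} = z + 3 = 3 + z$)
$N{\left(t,l \right)} = 24$ ($N{\left(t,l \right)} = 2 \left(\left(-1\right) \left(-12\right)\right) = 2 \cdot 12 = 24$)
$\frac{1}{N{\left(-32,y{\left(-14,2 \right)} \right)} + 70329} = \frac{1}{24 + 70329} = \frac{1}{70353}$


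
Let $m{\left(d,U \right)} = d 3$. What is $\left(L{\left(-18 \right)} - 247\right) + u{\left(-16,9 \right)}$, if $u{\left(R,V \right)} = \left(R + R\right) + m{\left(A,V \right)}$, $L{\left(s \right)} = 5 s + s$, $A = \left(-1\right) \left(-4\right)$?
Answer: $-375$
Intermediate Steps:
$A = 4$
$m{\left(d,U \right)} = 3 d$
$L{\left(s \right)} = 6 s$
$u{\left(R,V \right)} = 12 + 2 R$ ($u{\left(R,V \right)} = \left(R + R\right) + 3 \cdot 4 = 2 R + 12 = 12 + 2 R$)
$\left(L{\left(-18 \right)} - 247\right) + u{\left(-16,9 \right)} = \left(6 \left(-18\right) - 247\right) + \left(12 + 2 \left(-16\right)\right) = \left(-108 - 247\right) + \left(12 - 32\right) = -355 - 20 = -375$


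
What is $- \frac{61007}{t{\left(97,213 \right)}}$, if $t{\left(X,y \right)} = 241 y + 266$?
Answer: $- \frac{61007}{51599} \approx -1.1823$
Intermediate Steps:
$t{\left(X,y \right)} = 266 + 241 y$
$- \frac{61007}{t{\left(97,213 \right)}} = - \frac{61007}{266 + 241 \cdot 213} = - \frac{61007}{266 + 51333} = - \frac{61007}{51599}$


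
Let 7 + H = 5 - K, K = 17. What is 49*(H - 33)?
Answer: -2548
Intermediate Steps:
H = -19 (H = -7 + (5 - 1*17) = -7 + (5 - 17) = -7 - 12 = -19)
49*(H - 33) = 49*(-19 - 33) = 49*(-52) = -2548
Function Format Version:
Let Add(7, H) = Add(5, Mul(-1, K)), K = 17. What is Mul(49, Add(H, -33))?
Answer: -2548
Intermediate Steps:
H = -19 (H = Add(-7, Add(5, Mul(-1, 17))) = Add(-7, Add(5, -17)) = Add(-7, -12) = -19)
Mul(49, Add(H, -33)) = Mul(49, Add(-19, -33)) = Mul(49, -52) = -2548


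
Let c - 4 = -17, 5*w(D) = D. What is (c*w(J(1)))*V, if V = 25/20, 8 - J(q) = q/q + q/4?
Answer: -351/16 ≈ -21.938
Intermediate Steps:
J(q) = 7 - q/4 (J(q) = 8 - (q/q + q/4) = 8 - (1 + q*(1/4)) = 8 - (1 + q/4) = 8 + (-1 - q/4) = 7 - q/4)
w(D) = D/5
V = 5/4 (V = 25*(1/20) = 5/4 ≈ 1.2500)
c = -13 (c = 4 - 17 = -13)
(c*w(J(1)))*V = -13*(7 - 1/4*1)/5*(5/4) = -13*(7 - 1/4)/5*(5/4) = -13*27/(5*4)*(5/4) = -13*27/20*(5/4) = -351/20*5/4 = -351/16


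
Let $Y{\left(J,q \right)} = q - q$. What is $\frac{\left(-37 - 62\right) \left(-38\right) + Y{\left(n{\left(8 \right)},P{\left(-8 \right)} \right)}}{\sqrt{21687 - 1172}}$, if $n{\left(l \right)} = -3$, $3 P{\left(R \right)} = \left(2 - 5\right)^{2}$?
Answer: $\frac{342 \sqrt{20515}}{1865} \approx 26.265$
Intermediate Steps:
$P{\left(R \right)} = 3$ ($P{\left(R \right)} = \frac{\left(2 - 5\right)^{2}}{3} = \frac{\left(-3\right)^{2}}{3} = \frac{1}{3} \cdot 9 = 3$)
$Y{\left(J,q \right)} = 0$
$\frac{\left(-37 - 62\right) \left(-38\right) + Y{\left(n{\left(8 \right)},P{\left(-8 \right)} \right)}}{\sqrt{21687 - 1172}} = \frac{\left(-37 - 62\right) \left(-38\right) + 0}{\sqrt{21687 - 1172}} = \frac{\left(-99\right) \left(-38\right) + 0}{\sqrt{20515}} = \left(3762 + 0\right) \frac{\sqrt{20515}}{20515} = 3762 \frac{\sqrt{20515}}{20515} = \frac{342 \sqrt{20515}}{1865}$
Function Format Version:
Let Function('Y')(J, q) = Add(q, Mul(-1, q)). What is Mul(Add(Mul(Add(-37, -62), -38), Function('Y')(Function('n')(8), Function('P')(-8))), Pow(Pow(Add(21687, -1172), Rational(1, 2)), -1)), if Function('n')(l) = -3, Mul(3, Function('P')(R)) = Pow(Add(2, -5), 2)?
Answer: Mul(Rational(342, 1865), Pow(20515, Rational(1, 2))) ≈ 26.265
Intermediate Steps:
Function('P')(R) = 3 (Function('P')(R) = Mul(Rational(1, 3), Pow(Add(2, -5), 2)) = Mul(Rational(1, 3), Pow(-3, 2)) = Mul(Rational(1, 3), 9) = 3)
Function('Y')(J, q) = 0
Mul(Add(Mul(Add(-37, -62), -38), Function('Y')(Function('n')(8), Function('P')(-8))), Pow(Pow(Add(21687, -1172), Rational(1, 2)), -1)) = Mul(Add(Mul(Add(-37, -62), -38), 0), Pow(Pow(Add(21687, -1172), Rational(1, 2)), -1)) = Mul(Add(Mul(-99, -38), 0), Pow(Pow(20515, Rational(1, 2)), -1)) = Mul(Add(3762, 0), Mul(Rational(1, 20515), Pow(20515, Rational(1, 2)))) = Mul(3762, Mul(Rational(1, 20515), Pow(20515, Rational(1, 2)))) = Mul(Rational(342, 1865), Pow(20515, Rational(1, 2)))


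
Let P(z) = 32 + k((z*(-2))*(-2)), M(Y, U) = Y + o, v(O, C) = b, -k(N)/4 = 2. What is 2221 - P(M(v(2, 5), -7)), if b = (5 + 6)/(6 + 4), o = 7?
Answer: 2197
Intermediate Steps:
k(N) = -8 (k(N) = -4*2 = -8)
b = 11/10 ≈ 1.1000
v(O, C) = 11/10
M(Y, U) = 7 + Y (M(Y, U) = Y + 7 = 7 + Y)
P(z) = 24 (P(z) = 32 - 8 = 24)
2221 - P(M(v(2, 5), -7)) = 2221 - 1*24 = 2221 - 24 = 2197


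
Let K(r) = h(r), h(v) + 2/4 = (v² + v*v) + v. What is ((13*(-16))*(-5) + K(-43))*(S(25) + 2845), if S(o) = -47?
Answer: 13135211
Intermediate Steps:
h(v) = -½ + v + 2*v² (h(v) = -½ + ((v² + v*v) + v) = -½ + ((v² + v²) + v) = -½ + (2*v² + v) = -½ + (v + 2*v²) = -½ + v + 2*v²)
K(r) = -½ + r + 2*r²
((13*(-16))*(-5) + K(-43))*(S(25) + 2845) = ((13*(-16))*(-5) + (-½ - 43 + 2*(-43)²))*(-47 + 2845) = (-208*(-5) + (-½ - 43 + 2*1849))*2798 = (1040 + (-½ - 43 + 3698))*2798 = (1040 + 7309/2)*2798 = (9389/2)*2798 = 13135211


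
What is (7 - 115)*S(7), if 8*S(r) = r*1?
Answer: -189/2 ≈ -94.500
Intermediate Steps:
S(r) = r/8 (S(r) = (r*1)/8 = r/8)
(7 - 115)*S(7) = (7 - 115)*((1/8)*7) = -108*7/8 = -189/2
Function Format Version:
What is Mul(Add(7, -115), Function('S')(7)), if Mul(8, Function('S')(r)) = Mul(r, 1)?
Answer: Rational(-189, 2) ≈ -94.500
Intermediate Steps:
Function('S')(r) = Mul(Rational(1, 8), r) (Function('S')(r) = Mul(Rational(1, 8), Mul(r, 1)) = Mul(Rational(1, 8), r))
Mul(Add(7, -115), Function('S')(7)) = Mul(Add(7, -115), Mul(Rational(1, 8), 7)) = Mul(-108, Rational(7, 8)) = Rational(-189, 2)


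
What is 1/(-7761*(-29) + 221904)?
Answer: 1/446973 ≈ 2.2373e-6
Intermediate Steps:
1/(-7761*(-29) + 221904) = 1/(225069 + 221904) = 1/446973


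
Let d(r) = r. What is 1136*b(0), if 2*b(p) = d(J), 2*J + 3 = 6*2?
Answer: 2556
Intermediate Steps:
J = 9/2 (J = -3/2 + (6*2)/2 = -3/2 + (½)*12 = -3/2 + 6 = 9/2 ≈ 4.5000)
b(p) = 9/4 (b(p) = (½)*(9/2) = 9/4)
1136*b(0) = 1136*(9/4) = 2556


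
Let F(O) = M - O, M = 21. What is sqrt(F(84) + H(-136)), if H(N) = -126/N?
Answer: 3*I*sqrt(7973)/34 ≈ 7.8787*I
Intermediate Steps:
F(O) = 21 - O
sqrt(F(84) + H(-136)) = sqrt((21 - 1*84) - 126/(-136)) = sqrt((21 - 84) - 126*(-1/136)) = sqrt(-63 + 63/68) = sqrt(-4221/68) = 3*I*sqrt(7973)/34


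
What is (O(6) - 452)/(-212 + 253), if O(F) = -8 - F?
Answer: -466/41 ≈ -11.366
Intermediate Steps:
(O(6) - 452)/(-212 + 253) = ((-8 - 1*6) - 452)/(-212 + 253) = ((-8 - 6) - 452)/41 = (-14 - 452)*(1/41) = -466*1/41 = -466/41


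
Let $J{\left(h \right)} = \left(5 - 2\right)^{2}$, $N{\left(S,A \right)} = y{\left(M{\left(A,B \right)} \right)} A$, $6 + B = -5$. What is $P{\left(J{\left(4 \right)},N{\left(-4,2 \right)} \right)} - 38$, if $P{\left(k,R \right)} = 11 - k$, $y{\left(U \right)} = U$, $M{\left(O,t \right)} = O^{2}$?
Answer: $-36$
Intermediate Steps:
$B = -11$ ($B = -6 - 5 = -11$)
$N{\left(S,A \right)} = A^{3}$ ($N{\left(S,A \right)} = A^{2} A = A^{3}$)
$J{\left(h \right)} = 9$ ($J{\left(h \right)} = 3^{2} = 9$)
$P{\left(J{\left(4 \right)},N{\left(-4,2 \right)} \right)} - 38 = \left(11 - 9\right) - 38 = 2 - 38 = -36$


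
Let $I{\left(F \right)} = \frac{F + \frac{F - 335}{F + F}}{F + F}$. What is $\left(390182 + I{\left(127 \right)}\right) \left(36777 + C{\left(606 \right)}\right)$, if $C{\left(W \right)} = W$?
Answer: $\frac{470521390470723}{32258} \approx 1.4586 \cdot 10^{10}$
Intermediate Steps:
$I{\left(F \right)} = \frac{F + \frac{-335 + F}{2 F}}{2 F}$
$\left(390182 + I{\left(127 \right)}\right) \left(36777 + C{\left(606 \right)}\right) = \left(390182 + \frac{-335 + 127 + 2 \cdot 127^{2}}{4 \cdot 16129}\right) \left(36777 + 606\right) = \left(390182 + \frac{1}{4} \cdot \frac{1}{16129} \left(-335 + 127 + 2 \cdot 16129\right)\right) 37383 = \left(390182 + \frac{1}{4} \cdot \frac{1}{16129} \left(-335 + 127 + 32258\right)\right) 37383 = \left(390182 + \frac{1}{4} \cdot \frac{1}{16129} \cdot 32050\right) 37383 = \left(390182 + \frac{16025}{32258}\right) 37383 = \frac{12586506981}{32258} \cdot 37383 = \frac{470521390470723}{32258}$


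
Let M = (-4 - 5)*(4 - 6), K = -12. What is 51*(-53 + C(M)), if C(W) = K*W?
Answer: -13719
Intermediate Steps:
M = 18 (M = -9*(-2) = 18)
C(W) = -12*W
51*(-53 + C(M)) = 51*(-53 - 12*18) = 51*(-53 - 216) = 51*(-269) = -13719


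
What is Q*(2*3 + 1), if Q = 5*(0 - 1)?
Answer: -35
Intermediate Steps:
Q = -5 (Q = 5*(-1) = -5)
Q*(2*3 + 1) = -5*(2*3 + 1) = -5*(6 + 1) = -5*7 = -35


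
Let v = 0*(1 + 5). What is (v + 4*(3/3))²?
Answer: 16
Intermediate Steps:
v = 0 (v = 0*6 = 0)
(v + 4*(3/3))² = (0 + 4*(3/3))² = (0 + 4*(3*(⅓)))² = (0 + 4*1)² = (0 + 4)² = 4² = 16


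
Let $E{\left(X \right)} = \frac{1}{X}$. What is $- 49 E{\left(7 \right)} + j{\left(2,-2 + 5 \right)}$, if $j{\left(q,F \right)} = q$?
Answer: $-5$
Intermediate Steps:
$- 49 E{\left(7 \right)} + j{\left(2,-2 + 5 \right)} = - \frac{49}{7} + 2 = \left(-49\right) \frac{1}{7} + 2 = -7 + 2 = -5$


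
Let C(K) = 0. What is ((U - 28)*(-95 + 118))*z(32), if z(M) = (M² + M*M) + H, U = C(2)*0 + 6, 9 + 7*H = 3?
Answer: -7250980/7 ≈ -1.0359e+6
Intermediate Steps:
H = -6/7 (H = -9/7 + (⅐)*3 = -9/7 + 3/7 = -6/7 ≈ -0.85714)
U = 6 (U = 0*0 + 6 = 0 + 6 = 6)
z(M) = -6/7 + 2*M² (z(M) = (M² + M*M) - 6/7 = (M² + M²) - 6/7 = 2*M² - 6/7 = -6/7 + 2*M²)
((U - 28)*(-95 + 118))*z(32) = ((6 - 28)*(-95 + 118))*(-6/7 + 2*32²) = (-22*23)*(-6/7 + 2*1024) = -506*(-6/7 + 2048) = -506*14330/7 = -7250980/7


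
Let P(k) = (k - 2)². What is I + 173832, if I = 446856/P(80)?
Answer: 88170062/507 ≈ 1.7391e+5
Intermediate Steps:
P(k) = (-2 + k)²
I = 37238/507 (I = 446856/((-2 + 80)²) = 446856/(78²) = 446856/6084 = 446856*(1/6084) = 37238/507 ≈ 73.448)
I + 173832 = 37238/507 + 173832 = 88170062/507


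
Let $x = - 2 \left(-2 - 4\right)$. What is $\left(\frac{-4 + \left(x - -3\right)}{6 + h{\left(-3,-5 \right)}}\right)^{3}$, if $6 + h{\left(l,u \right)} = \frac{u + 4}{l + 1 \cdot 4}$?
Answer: $-1331$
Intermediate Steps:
$x = 12$ ($x = \left(-2\right) \left(-6\right) = 12$)
$h{\left(l,u \right)} = -6 + \frac{4 + u}{4 + l}$ ($h{\left(l,u \right)} = -6 + \frac{u + 4}{l + 1 \cdot 4} = -6 + \frac{4 + u}{l + 4} = -6 + \frac{4 + u}{4 + l}$)
$\left(\frac{-4 + \left(x - -3\right)}{6 + h{\left(-3,-5 \right)}}\right)^{3} = \left(\frac{-4 + \left(12 - -3\right)}{6 + \frac{-20 - 5 - -18}{4 - 3}}\right)^{3} = \left(\frac{-4 + \left(12 + 3\right)}{6 + \frac{-20 - 5 + 18}{1}}\right)^{3} = \left(\frac{-4 + 15}{6 + 1 \left(-7\right)}\right)^{3} = \left(\frac{11}{6 - 7}\right)^{3} = \left(\frac{11}{-1}\right)^{3} = \left(11 \left(-1\right)\right)^{3} = \left(-11\right)^{3} = -1331$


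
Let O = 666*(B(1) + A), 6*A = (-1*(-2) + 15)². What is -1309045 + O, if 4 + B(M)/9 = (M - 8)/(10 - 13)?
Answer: -1286956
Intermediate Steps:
A = 289/6 (A = (-1*(-2) + 15)²/6 = (2 + 15)²/6 = (⅙)*17² = (⅙)*289 = 289/6 ≈ 48.167)
B(M) = -12 - 3*M (B(M) = -36 + 9*((M - 8)/(10 - 13)) = -36 + 9*((-8 + M)/(-3)) = -36 + 9*((-8 + M)*(-⅓)) = -36 + 9*(8/3 - M/3) = -36 + (24 - 3*M) = -12 - 3*M)
O = 22089 (O = 666*((-12 - 3*1) + 289/6) = 666*((-12 - 3) + 289/6) = 666*(-15 + 289/6) = 666*(199/6) = 22089)
-1309045 + O = -1309045 + 22089 = -1286956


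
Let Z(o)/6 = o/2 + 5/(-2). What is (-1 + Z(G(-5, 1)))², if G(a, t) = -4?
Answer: 784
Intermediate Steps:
Z(o) = -15 + 3*o (Z(o) = 6*(o/2 + 5/(-2)) = 6*(o*(½) + 5*(-½)) = 6*(o/2 - 5/2) = 6*(-5/2 + o/2) = -15 + 3*o)
(-1 + Z(G(-5, 1)))² = (-1 + (-15 + 3*(-4)))² = (-1 + (-15 - 12))² = (-1 - 27)² = (-28)² = 784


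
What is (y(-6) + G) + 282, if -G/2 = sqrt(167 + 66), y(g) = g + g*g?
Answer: 312 - 2*sqrt(233) ≈ 281.47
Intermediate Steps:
y(g) = g + g**2
G = -2*sqrt(233) (G = -2*sqrt(167 + 66) = -2*sqrt(233) ≈ -30.529)
(y(-6) + G) + 282 = (-6*(1 - 6) - 2*sqrt(233)) + 282 = (-6*(-5) - 2*sqrt(233)) + 282 = (30 - 2*sqrt(233)) + 282 = 312 - 2*sqrt(233)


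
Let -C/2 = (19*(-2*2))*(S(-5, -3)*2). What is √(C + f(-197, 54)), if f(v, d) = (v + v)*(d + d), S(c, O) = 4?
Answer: 2*I*√10334 ≈ 203.31*I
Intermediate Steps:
f(v, d) = 4*d*v (f(v, d) = (2*v)*(2*d) = 4*d*v)
C = 1216 (C = -2*19*(-2*2)*4*2 = -2*19*(-4)*8 = -(-152)*8 = -2*(-608) = 1216)
√(C + f(-197, 54)) = √(1216 + 4*54*(-197)) = √(1216 - 42552) = √(-41336) = 2*I*√10334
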